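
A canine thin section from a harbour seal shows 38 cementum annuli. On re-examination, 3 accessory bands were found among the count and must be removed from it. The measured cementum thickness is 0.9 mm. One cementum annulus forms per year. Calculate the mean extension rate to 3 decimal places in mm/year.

Adjusted count: 38 − 3 = 35 cementum annuli.
0.9 mm over 35 years gives 0.9 / 35 ≈ 0.026 mm/year.

0.026 mm/year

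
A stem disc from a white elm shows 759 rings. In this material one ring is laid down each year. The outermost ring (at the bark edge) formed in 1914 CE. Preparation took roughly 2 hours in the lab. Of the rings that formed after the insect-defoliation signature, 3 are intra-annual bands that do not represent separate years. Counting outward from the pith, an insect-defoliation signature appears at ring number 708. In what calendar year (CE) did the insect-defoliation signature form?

Between ring 708 and the bark edge there are 759 − 708 = 51 rings.
Excluding 3 false rings: 51 − 3 = 48.
Counting back 48 years from 1914 CE places the insect-defoliation signature in 1914 − 48 = 1866 CE.

1866 CE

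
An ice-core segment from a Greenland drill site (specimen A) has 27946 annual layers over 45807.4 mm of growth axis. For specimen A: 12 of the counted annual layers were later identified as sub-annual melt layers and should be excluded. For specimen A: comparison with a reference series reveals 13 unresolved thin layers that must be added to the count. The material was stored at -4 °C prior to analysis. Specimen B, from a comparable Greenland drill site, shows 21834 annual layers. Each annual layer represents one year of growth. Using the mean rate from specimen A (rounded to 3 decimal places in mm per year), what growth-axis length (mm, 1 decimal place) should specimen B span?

35785.9 mm

Specimen A: adjusted count: 27946 − 12 + 13 = 27947 annual layers.
A: 45807.4 mm over 27947 years gives 45807.4 / 27947 ≈ 1.639 mm per year.
Length of B = 1.639 × 21834 = 35785.9 mm.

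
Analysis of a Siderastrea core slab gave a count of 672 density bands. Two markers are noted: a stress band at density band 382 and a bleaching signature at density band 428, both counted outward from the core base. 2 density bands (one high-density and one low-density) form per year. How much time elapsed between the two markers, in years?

Separation: 428 − 382 = 46 density bands.
With 2 density bands per year, 46 / 2 = 23 years.

23 yr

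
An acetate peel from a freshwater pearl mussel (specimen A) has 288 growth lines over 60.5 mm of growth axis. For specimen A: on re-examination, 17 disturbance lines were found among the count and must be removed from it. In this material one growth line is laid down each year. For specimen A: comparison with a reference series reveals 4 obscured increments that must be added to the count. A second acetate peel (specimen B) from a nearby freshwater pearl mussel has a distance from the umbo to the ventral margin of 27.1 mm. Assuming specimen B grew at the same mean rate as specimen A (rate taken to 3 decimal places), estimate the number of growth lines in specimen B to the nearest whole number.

Specimen A: after corrections the count is 288 − 17 + 4 = 275 growth lines.
A: Mean rate = 60.5 mm / 275 years ≈ 0.220 mm per year.
Specimen B: 27.1 mm / 0.220 mm per year = 123.18 years ≈ 123 growth lines.

123 growth lines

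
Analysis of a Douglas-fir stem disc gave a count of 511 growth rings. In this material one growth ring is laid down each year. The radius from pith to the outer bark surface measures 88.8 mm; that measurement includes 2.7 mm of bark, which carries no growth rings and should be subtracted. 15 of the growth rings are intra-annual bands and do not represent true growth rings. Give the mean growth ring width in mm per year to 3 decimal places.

0.174 mm per year

True growth ring count = 511 − 15 = 496.
Net length = 88.8 − 2.7 = 86.1 mm.
Mean rate = 86.1 mm / 496 years ≈ 0.174 mm per year.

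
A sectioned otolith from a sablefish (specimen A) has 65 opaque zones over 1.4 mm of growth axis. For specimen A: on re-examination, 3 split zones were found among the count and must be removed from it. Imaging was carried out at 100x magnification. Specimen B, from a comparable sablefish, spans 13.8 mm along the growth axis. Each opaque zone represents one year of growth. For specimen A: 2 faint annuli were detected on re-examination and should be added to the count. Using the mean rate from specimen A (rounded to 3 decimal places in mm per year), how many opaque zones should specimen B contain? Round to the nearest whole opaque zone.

627 opaque zones

Specimen A: correcting the raw count gives 65 − 3 + 2 = 64 true opaque zones.
A: 1.4 mm over 64 years gives 1.4 / 64 ≈ 0.022 mm/yr.
Specimen B: 13.8 mm / 0.022 mm per year = 627.27 years ≈ 627 opaque zones.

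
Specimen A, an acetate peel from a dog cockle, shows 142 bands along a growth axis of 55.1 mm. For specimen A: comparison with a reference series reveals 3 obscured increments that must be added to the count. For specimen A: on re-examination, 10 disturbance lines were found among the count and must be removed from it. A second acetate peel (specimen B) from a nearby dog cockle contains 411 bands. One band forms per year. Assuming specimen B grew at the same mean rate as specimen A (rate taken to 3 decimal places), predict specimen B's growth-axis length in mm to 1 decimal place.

167.7 mm

Specimen A: correcting the raw count gives 142 − 10 + 3 = 135 true bands.
A: Mean rate = 55.1 mm / 135 years ≈ 0.408 mm per year.
For B, 0.408 mm/year × 411 years = 167.7 mm.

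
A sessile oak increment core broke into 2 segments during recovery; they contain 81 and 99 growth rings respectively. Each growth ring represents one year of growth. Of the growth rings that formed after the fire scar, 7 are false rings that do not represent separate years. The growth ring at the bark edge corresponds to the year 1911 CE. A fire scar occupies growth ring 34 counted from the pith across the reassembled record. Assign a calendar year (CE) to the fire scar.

Total growth rings = 81 + 99 = 180.
180 − 34 = 146 growth rings lie beyond the fire scar toward the bark edge.
146 − 7 false = 139 true growth rings after the fire scar.
1911 − 139 = 1772 CE.

1772 CE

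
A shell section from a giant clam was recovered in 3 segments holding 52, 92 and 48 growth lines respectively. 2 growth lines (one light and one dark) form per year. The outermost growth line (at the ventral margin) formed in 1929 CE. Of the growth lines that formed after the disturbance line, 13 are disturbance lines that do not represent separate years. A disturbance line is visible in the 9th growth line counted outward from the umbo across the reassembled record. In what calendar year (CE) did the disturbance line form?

Total growth lines = 52 + 92 + 48 = 192.
The disturbance line sits at growth line 9 from the umbo, so 192 − 9 = 183 growth lines formed after it.
183 − 13 false = 170 true growth lines after the disturbance line.
170 growth lines at 2 per year is 170 / 2 = 85 years.
The growth line at the ventral margin is 1929 CE, so the disturbance line dates to 1929 − 85 = 1844 CE.

1844 CE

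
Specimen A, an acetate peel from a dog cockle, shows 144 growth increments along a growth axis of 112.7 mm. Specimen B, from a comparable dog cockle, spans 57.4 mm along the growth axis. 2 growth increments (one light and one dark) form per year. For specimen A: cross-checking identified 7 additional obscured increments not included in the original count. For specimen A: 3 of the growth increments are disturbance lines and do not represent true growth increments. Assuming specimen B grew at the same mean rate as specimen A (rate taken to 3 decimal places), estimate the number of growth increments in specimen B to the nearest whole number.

75 growth increments

Specimen A: true growth increment count = 144 − 3 + 7 = 148.
Specimen A: dividing by 2 growth increments per year: 148 / 2 = 74 years.
A: Extension rate ≈ 112.7 / 74 = 1.523 mm/year.
Specimen B: 57.4 mm / 1.523 mm per year = 37.69 years; at 2 growth increments per year that is 37.69 × 2 ≈ 75 growth increments.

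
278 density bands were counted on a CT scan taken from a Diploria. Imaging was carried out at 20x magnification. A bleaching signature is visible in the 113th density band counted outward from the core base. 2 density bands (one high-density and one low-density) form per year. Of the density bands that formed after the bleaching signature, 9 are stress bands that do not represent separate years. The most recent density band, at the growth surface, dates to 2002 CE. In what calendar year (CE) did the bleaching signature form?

1924 CE

The bleaching signature sits at density band 113 from the core base, so 278 − 113 = 165 density bands formed after it.
165 − 9 false = 156 true density bands after the bleaching signature.
156 density bands at 2 per year is 156 / 2 = 78 years.
2002 − 78 = 1924 CE.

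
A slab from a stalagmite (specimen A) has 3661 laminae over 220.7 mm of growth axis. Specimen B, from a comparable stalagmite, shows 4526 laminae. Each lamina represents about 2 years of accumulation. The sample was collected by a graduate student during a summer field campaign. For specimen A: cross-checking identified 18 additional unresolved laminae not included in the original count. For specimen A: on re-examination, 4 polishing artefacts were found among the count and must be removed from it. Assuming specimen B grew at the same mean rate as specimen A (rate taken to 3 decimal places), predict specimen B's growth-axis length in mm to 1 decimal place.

271.6 mm

Specimen A: after corrections the count is 3661 − 4 + 18 = 3675 laminae.
Specimen A: 3675 laminae at 2 years each span 3675 × 2 = 7350 years.
A: 220.7 mm over 7350 years gives 220.7 / 7350 ≈ 0.030 mm/year.
Specimen B: 4526 laminae at 2 years each span 4526 × 2 = 9052 years. B's length ≈ 0.030 × 9052 = 271.6 mm.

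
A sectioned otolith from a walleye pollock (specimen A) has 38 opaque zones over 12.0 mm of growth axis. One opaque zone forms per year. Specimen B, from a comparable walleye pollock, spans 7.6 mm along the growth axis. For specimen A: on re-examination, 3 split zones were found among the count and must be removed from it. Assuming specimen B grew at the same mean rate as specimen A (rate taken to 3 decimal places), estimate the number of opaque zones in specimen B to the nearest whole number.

Specimen A: correcting the raw count gives 38 − 3 = 35 true opaque zones.
A: 12.0 mm over 35 years gives 12.0 / 35 ≈ 0.343 mm per year.
B spans 7.6 / 0.343 = 22.16 years ≈ 22 opaque zones.

22 opaque zones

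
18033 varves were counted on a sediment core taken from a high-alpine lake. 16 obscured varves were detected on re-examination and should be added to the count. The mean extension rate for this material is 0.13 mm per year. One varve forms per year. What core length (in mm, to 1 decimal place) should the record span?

2346.4 mm

Adjusted count: 18033 + 16 = 18049 varves.
18049 years at 0.13 mm/year gives 0.13 × 18049 = 2346.4 mm.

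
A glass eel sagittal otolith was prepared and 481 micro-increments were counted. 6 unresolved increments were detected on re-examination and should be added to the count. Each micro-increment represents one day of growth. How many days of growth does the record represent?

487 days

After corrections the count is 481 + 6 = 487 micro-increments.
With a one-to-one micro-increment periodicity this is 487 days.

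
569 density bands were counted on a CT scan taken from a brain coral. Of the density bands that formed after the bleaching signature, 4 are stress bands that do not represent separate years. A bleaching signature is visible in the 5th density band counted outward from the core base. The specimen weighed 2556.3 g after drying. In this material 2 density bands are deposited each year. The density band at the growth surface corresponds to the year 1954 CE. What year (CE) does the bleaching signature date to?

Between density band 5 and the growth surface there are 569 − 5 = 564 density bands.
Excluding 4 false density bands: 564 − 4 = 560.
With 2 density bands per year, 560 / 2 = 280 years.
The density band at the growth surface is 1954 CE, so the bleaching signature dates to 1954 − 280 = 1674 CE.

1674 CE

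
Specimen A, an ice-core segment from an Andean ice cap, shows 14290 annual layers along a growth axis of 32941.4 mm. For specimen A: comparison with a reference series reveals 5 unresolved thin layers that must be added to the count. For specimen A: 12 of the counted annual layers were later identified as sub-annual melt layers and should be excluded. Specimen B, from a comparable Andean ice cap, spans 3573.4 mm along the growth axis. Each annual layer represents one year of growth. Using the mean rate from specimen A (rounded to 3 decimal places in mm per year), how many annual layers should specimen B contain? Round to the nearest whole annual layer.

1550 annual layers

Specimen A: after corrections the count is 14290 − 12 + 5 = 14283 annual layers.
A: Mean rate = 32941.4 mm / 14283 years ≈ 2.306 mm/yr.
B spans 3573.4 / 2.306 = 1549.61 years ≈ 1550 annual layers.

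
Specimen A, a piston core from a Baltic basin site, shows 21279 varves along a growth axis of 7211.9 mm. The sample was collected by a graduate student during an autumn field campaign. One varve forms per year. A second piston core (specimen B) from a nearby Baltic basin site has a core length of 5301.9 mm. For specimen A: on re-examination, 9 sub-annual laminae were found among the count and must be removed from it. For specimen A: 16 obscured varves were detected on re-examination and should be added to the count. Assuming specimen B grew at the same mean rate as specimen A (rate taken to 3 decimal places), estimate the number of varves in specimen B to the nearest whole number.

15640 varves

Specimen A: adjusted count: 21279 − 9 + 16 = 21286 varves.
A: Mean rate = 7211.9 mm / 21286 years ≈ 0.339 mm/yr.
Specimen B: 5301.9 mm / 0.339 mm per year = 15639.82 years ≈ 15640 varves.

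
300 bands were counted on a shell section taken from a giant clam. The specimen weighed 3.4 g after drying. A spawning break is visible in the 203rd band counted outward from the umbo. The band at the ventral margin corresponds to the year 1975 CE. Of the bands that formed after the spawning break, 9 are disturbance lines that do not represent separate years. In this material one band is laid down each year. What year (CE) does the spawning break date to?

1887 CE

Between band 203 and the ventral margin there are 300 − 203 = 97 bands.
Excluding 9 false bands: 97 − 9 = 88.
Counting back 88 years from 1975 CE places the spawning break in 1975 − 88 = 1887 CE.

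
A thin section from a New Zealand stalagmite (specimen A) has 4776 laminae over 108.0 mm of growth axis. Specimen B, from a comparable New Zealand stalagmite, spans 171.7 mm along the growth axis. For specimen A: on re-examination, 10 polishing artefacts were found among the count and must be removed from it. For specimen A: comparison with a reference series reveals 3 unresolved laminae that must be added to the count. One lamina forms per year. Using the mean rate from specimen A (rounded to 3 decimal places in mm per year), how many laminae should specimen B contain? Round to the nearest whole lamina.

7465 laminae

Specimen A: after corrections the count is 4776 − 10 + 3 = 4769 laminae.
A: Extension rate ≈ 108.0 / 4769 = 0.023 mm/year.
Specimen B: 171.7 mm / 0.023 mm per year = 7465.22 years ≈ 7465 laminae.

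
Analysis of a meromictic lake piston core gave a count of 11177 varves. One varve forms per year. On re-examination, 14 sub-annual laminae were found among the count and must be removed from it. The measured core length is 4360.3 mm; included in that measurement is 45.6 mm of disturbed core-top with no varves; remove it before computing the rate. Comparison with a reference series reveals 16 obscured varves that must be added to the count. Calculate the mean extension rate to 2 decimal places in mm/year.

True varve count = 11177 − 14 + 16 = 11179.
The growth record spans 4360.3 − 45.6 = 4314.7 mm.
Mean rate = 4314.7 mm / 11179 years ≈ 0.39 mm/year.

0.39 mm/year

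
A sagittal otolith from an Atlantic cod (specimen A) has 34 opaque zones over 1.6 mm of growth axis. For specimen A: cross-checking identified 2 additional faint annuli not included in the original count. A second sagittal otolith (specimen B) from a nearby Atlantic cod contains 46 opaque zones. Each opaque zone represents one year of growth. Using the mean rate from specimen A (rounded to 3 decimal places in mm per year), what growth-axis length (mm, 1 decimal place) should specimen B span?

Specimen A: after corrections the count is 34 + 2 = 36 opaque zones.
A: Extension rate ≈ 1.6 / 36 = 0.044 mm/yr.
For B, 0.044 mm/year × 46 years = 2.0 mm.

2.0 mm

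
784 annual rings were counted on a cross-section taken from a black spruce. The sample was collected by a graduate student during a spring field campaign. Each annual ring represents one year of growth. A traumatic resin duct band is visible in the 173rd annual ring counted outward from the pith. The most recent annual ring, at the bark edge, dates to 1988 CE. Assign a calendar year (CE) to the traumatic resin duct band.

784 − 173 = 611 annual rings lie beyond the traumatic resin duct band toward the bark edge.
Counting back 611 years from 1988 CE places the traumatic resin duct band in 1988 − 611 = 1377 CE.

1377 CE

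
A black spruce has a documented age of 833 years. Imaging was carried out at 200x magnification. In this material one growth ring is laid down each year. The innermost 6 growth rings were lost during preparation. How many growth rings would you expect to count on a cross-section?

827 growth rings

At one growth ring per year, 833 years correspond to 833 growth rings.
Subtracting the 6 growth rings not captured gives 833 − 6 = 827 growth rings in the record.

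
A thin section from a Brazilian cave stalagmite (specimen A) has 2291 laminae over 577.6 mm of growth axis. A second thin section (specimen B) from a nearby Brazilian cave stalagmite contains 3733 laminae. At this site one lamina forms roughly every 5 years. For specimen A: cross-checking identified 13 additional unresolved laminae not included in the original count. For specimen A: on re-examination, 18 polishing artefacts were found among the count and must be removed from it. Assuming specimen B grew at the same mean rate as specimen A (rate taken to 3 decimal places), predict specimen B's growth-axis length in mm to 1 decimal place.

Specimen A: after corrections the count is 2291 − 18 + 13 = 2286 laminae.
Specimen A: multiplying by 5 years per lamina: 2286 × 5 = 11430 years.
A: 577.6 mm over 11430 years gives 577.6 / 11430 ≈ 0.051 mm per year.
Specimen B: multiplying by 5 years per lamina: 3733 × 5 = 18665 years. Length of B = 0.051 × 18665 = 951.9 mm.

951.9 mm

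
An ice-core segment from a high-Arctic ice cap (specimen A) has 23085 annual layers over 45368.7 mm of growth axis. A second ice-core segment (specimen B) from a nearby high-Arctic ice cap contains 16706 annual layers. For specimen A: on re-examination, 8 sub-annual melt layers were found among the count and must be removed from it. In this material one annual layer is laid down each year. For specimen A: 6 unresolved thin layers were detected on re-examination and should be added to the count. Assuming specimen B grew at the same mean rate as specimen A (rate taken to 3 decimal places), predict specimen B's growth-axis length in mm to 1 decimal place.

32827.3 mm

Specimen A: true annual layer count = 23085 − 8 + 6 = 23083.
A: Extension rate ≈ 45368.7 / 23083 = 1.965 mm/year.
B's length ≈ 1.965 × 16706 = 32827.3 mm.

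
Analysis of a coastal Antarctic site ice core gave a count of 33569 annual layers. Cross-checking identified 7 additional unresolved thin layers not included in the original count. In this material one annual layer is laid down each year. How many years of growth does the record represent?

Adjusted count: 33569 + 7 = 33576 annual layers.
With a one-to-one annual layer periodicity this is 33576 years.

33576 yr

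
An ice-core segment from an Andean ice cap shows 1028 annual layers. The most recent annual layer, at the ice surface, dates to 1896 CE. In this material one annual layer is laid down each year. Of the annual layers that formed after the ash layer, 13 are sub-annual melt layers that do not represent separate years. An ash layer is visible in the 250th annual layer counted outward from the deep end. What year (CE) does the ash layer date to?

Between annual layer 250 and the ice surface there are 1028 − 250 = 778 annual layers.
778 − 13 false = 765 true annual layers after the ash layer.
1896 − 765 = 1131 CE.

1131 CE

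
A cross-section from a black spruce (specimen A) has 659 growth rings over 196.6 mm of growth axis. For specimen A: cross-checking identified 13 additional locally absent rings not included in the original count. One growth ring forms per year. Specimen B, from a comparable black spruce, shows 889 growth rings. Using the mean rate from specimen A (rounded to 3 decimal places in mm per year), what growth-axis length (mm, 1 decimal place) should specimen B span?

260.5 mm

Specimen A: adjusted count: 659 + 13 = 672 growth rings.
A: Mean rate = 196.6 mm / 672 years ≈ 0.293 mm per year.
Length of B = 0.293 × 889 = 260.5 mm.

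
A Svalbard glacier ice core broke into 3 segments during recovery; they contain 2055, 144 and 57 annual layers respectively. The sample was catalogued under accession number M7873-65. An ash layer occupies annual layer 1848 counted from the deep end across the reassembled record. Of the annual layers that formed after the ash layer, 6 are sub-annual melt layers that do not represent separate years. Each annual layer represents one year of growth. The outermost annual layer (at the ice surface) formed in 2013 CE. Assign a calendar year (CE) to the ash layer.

1611 CE

Total annual layers = 2055 + 144 + 57 = 2256.
The ash layer sits at annual layer 1848 from the deep end, so 2256 − 1848 = 408 annual layers formed after it.
408 − 6 false = 402 true annual layers after the ash layer.
The annual layer at the ice surface is 2013 CE, so the ash layer dates to 2013 − 402 = 1611 CE.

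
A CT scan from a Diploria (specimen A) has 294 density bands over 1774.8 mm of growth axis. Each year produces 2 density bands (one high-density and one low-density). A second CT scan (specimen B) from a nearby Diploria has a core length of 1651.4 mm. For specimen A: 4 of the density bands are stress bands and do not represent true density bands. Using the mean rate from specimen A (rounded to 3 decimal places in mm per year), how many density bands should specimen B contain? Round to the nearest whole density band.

270 density bands

Specimen A: correcting the raw count gives 294 − 4 = 290 true density bands.
Specimen A: with 2 density bands per year, 290 / 2 = 145 years.
A: Mean rate = 1774.8 mm / 145 years ≈ 12.240 mm/year.
B spans 1651.4 / 12.240 = 134.92 years; at 2 density bands per year that is 134.92 × 2 ≈ 270 density bands.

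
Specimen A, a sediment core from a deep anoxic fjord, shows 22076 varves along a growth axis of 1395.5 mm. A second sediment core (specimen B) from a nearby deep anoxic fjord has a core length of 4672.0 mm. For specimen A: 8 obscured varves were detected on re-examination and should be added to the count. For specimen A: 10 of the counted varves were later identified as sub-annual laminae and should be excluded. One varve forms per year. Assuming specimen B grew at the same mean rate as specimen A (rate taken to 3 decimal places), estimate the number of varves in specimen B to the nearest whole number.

Specimen A: after corrections the count is 22076 − 10 + 8 = 22074 varves.
A: Mean rate = 1395.5 mm / 22074 years ≈ 0.063 mm/year.
For B, 4672.0 / 0.063 = 74158.73 years ≈ 74159 varves.

74159 varves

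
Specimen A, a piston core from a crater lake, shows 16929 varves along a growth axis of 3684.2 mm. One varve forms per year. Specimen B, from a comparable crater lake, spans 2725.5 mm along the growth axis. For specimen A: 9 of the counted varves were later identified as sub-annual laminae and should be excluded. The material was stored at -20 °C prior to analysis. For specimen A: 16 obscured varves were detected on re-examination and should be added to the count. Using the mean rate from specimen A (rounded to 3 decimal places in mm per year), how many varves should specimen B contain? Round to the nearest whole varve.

Specimen A: adjusted count: 16929 − 9 + 16 = 16936 varves.
A: Extension rate ≈ 3684.2 / 16936 = 0.218 mm per year.
B spans 2725.5 / 0.218 = 12502.29 years ≈ 12502 varves.

12502 varves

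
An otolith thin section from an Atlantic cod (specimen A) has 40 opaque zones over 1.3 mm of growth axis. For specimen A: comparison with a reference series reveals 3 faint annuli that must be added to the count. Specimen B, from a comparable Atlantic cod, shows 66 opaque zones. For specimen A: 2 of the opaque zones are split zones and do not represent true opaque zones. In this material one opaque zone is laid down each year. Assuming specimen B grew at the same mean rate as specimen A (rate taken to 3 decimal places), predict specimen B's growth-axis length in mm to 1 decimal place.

2.1 mm

Specimen A: after corrections the count is 40 − 2 + 3 = 41 opaque zones.
A: 1.3 mm over 41 years gives 1.3 / 41 ≈ 0.032 mm/yr.
Length of B = 0.032 × 66 = 2.1 mm.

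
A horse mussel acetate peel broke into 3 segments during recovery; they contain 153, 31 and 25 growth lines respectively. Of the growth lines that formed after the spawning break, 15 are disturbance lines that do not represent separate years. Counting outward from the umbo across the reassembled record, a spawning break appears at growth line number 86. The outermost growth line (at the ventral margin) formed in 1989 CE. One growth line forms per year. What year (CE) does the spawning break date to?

Total growth lines = 153 + 31 + 25 = 209.
209 − 86 = 123 growth lines lie beyond the spawning break toward the ventral margin.
Removing the 15 false growth lines leaves 123 − 15 = 108 true growth lines beyond the spawning break.
1989 − 108 = 1881 CE.

1881 CE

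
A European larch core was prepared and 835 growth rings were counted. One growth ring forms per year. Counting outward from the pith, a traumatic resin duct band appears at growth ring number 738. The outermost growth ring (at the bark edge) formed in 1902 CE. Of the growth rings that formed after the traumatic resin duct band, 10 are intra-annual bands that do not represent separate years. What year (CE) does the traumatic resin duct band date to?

Between growth ring 738 and the bark edge there are 835 − 738 = 97 growth rings.
97 − 10 false = 87 true growth rings after the traumatic resin duct band.
The growth ring at the bark edge is 1902 CE, so the traumatic resin duct band dates to 1902 − 87 = 1815 CE.

1815 CE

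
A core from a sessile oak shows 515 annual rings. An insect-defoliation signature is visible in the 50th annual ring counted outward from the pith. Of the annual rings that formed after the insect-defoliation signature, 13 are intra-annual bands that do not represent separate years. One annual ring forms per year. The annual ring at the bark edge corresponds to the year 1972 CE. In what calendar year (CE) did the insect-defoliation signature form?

Between annual ring 50 and the bark edge there are 515 − 50 = 465 annual rings.
465 − 13 false = 452 true annual rings after the insect-defoliation signature.
The annual ring at the bark edge is 1972 CE, so the insect-defoliation signature dates to 1972 − 452 = 1520 CE.

1520 CE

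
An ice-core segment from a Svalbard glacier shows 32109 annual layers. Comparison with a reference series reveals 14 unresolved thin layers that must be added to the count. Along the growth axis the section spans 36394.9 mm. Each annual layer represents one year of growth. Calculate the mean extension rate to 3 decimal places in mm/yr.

Adjusted count: 32109 + 14 = 32123 annual layers.
36394.9 mm over 32123 years gives 36394.9 / 32123 ≈ 1.133 mm/yr.

1.133 mm/yr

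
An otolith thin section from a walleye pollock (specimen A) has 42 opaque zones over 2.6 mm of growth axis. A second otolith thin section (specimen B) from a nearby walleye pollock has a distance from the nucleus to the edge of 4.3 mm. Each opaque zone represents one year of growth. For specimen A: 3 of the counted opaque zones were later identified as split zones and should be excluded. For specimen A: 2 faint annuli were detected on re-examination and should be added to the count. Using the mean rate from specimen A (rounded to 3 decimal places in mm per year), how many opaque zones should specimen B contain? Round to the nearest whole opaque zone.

Specimen A: adjusted count: 42 − 3 + 2 = 41 opaque zones.
A: Mean rate = 2.6 mm / 41 years ≈ 0.063 mm/year.
Specimen B: 4.3 mm / 0.063 mm per year = 68.25 years ≈ 68 opaque zones.

68 opaque zones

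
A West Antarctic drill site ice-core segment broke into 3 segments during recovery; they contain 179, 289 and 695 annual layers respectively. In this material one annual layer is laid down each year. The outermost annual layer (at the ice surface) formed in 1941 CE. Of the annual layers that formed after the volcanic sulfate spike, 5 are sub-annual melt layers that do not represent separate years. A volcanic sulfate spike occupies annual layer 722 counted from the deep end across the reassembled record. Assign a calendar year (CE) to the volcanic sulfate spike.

1505 CE

Total annual layers = 179 + 289 + 695 = 1163.
Between annual layer 722 and the ice surface there are 1163 − 722 = 441 annual layers.
Removing the 5 false annual layers leaves 441 − 5 = 436 true annual layers beyond the volcanic sulfate spike.
1941 − 436 = 1505 CE.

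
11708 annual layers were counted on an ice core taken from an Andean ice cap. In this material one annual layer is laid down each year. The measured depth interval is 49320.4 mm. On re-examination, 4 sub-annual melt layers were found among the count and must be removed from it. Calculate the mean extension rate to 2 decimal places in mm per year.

4.21 mm per year

Correcting the raw count gives 11708 − 4 = 11704 true annual layers.
49320.4 mm over 11704 years gives 49320.4 / 11704 ≈ 4.21 mm per year.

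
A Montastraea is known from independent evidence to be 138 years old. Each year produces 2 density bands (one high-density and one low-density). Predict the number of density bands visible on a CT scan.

276 density bands

138 years at 2 density bands per year gives 138 × 2 = 276 density bands.
So 276 density bands should be present.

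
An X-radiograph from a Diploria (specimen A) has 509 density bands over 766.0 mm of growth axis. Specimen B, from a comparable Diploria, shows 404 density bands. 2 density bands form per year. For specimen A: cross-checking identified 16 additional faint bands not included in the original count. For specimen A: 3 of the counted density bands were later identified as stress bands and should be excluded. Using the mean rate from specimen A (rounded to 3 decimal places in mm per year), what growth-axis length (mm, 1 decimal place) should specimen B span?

592.9 mm

Specimen A: true density band count = 509 − 3 + 16 = 522.
Specimen A: with 2 density bands per year, 522 / 2 = 261 years.
A: Extension rate ≈ 766.0 / 261 = 2.935 mm per year.
Specimen B: 404 density bands at 2 per year is 404 / 2 = 202 years. For B, 2.935 mm/year × 202 years = 592.9 mm.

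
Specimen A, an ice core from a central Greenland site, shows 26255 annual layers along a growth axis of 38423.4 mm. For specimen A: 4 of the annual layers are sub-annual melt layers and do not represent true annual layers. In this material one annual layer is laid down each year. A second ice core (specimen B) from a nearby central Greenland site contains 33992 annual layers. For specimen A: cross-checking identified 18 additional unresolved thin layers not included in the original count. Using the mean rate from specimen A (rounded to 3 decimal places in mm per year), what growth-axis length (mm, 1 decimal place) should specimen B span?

49730.3 mm

Specimen A: true annual layer count = 26255 − 4 + 18 = 26269.
A: Extension rate ≈ 38423.4 / 26269 = 1.463 mm/yr.
Length of B = 1.463 × 33992 = 49730.3 mm.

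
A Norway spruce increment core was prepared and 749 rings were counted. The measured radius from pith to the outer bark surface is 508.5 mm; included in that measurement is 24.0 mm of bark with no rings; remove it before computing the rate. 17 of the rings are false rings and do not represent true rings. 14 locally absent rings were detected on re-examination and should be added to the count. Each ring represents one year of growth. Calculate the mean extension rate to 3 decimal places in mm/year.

After corrections the count is 749 − 17 + 14 = 746 rings.
Net length = 508.5 − 24.0 = 484.5 mm.
Extension rate ≈ 484.5 / 746 = 0.649 mm/year.

0.649 mm/year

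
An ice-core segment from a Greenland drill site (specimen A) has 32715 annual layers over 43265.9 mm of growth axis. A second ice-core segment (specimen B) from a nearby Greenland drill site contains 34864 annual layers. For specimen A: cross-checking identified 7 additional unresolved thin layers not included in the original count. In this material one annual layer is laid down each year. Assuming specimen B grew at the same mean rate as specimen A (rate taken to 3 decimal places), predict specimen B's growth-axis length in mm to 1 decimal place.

Specimen A: correcting the raw count gives 32715 + 7 = 32722 true annual layers.
A: Extension rate ≈ 43265.9 / 32722 = 1.322 mm per year.
For B, 1.322 mm/year × 34864 years = 46090.2 mm.

46090.2 mm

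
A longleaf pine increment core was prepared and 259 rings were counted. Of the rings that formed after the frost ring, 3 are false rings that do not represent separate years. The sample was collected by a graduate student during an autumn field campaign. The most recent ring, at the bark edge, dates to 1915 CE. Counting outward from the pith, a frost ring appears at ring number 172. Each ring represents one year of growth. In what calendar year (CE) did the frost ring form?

Between ring 172 and the bark edge there are 259 − 172 = 87 rings.
Removing the 3 false rings leaves 87 − 3 = 84 true rings beyond the frost ring.
1915 − 84 = 1831 CE.

1831 CE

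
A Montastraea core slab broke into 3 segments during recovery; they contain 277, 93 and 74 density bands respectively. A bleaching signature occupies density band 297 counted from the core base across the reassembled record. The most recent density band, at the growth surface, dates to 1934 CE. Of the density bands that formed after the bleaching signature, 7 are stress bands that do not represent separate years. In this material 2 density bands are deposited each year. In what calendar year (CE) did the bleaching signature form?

1864 CE

Total density bands = 277 + 93 + 74 = 444.
444 − 297 = 147 density bands lie beyond the bleaching signature toward the growth surface.
Excluding 7 false density bands: 147 − 7 = 140.
Dividing by 2 density bands per year: 140 / 2 = 70 years.
The density band at the growth surface is 1934 CE, so the bleaching signature dates to 1934 − 70 = 1864 CE.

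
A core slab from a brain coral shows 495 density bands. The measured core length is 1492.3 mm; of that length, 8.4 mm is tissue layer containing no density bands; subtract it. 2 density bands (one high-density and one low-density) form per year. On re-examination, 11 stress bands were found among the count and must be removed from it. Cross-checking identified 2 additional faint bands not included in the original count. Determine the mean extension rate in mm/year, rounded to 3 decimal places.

True density band count = 495 − 11 + 2 = 486.
486 density bands at 2 per year is 486 / 2 = 243 years.
Removing the 8.4 mm offcut leaves 1492.3 − 8.4 = 1483.9 mm.
Mean rate = 1483.9 mm / 243 years ≈ 6.107 mm/year.

6.107 mm/year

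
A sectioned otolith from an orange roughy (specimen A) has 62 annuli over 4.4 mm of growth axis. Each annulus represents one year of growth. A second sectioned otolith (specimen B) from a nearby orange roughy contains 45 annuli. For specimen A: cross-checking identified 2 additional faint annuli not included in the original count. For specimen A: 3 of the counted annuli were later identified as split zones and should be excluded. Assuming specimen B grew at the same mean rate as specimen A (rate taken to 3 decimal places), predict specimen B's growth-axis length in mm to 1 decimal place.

3.2 mm

Specimen A: correcting the raw count gives 62 − 3 + 2 = 61 true annuli.
A: Mean rate = 4.4 mm / 61 years ≈ 0.072 mm per year.
B's length ≈ 0.072 × 45 = 3.2 mm.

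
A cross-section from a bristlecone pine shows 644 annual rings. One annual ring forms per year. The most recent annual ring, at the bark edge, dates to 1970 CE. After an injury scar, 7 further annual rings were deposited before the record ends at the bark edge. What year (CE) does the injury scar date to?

7 annual rings formed after the injury scar.
Counting back 7 years from 1970 CE places the injury scar in 1970 − 7 = 1963 CE.

1963 CE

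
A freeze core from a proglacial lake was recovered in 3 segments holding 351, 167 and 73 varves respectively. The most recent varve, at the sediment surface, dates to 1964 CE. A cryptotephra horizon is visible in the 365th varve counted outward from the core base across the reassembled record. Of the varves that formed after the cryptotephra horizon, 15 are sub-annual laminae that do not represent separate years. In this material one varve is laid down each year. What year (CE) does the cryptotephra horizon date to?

Total varves = 351 + 167 + 73 = 591.
The cryptotephra horizon sits at varve 365 from the core base, so 591 − 365 = 226 varves formed after it.
226 − 15 false = 211 true varves after the cryptotephra horizon.
The varve at the sediment surface is 1964 CE, so the cryptotephra horizon dates to 1964 − 211 = 1753 CE.

1753 CE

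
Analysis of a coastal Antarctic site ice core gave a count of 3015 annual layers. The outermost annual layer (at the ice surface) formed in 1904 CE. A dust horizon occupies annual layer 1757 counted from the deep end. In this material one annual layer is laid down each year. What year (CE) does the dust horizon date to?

Between annual layer 1757 and the ice surface there are 3015 − 1757 = 1258 annual layers.
Counting back 1258 years from 1904 CE places the dust horizon in 1904 − 1258 = 646 CE.

646 CE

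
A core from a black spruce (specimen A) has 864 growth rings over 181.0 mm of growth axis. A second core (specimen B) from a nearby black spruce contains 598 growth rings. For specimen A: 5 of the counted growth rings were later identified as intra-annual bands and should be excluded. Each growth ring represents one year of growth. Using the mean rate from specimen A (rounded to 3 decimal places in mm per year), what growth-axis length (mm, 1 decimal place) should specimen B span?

126.2 mm

Specimen A: true growth ring count = 864 − 5 = 859.
A: 181.0 mm over 859 years gives 181.0 / 859 ≈ 0.211 mm/year.
For B, 0.211 mm/year × 598 years = 126.2 mm.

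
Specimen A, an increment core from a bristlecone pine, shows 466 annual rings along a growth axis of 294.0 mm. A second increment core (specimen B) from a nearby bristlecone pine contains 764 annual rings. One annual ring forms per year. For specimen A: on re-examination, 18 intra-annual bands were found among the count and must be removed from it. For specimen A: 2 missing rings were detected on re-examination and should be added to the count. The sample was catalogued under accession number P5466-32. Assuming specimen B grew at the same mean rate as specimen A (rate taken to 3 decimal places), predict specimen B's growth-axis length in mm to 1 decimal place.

Specimen A: correcting the raw count gives 466 − 18 + 2 = 450 true annual rings.
A: 294.0 mm over 450 years gives 294.0 / 450 ≈ 0.653 mm/year.
For B, 0.653 mm/year × 764 years = 498.9 mm.

498.9 mm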